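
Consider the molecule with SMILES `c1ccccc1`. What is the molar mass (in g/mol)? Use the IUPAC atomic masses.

Atom tally by fragment:
  benzene ring core → C:6 H:6
Element totals:
  C: 6
  H: 6
Molecular formula: C6H6.
  M = 6(12.011) + 6(1.008)
    = 72.066 + 6.048 = 78.114

78.11 g/mol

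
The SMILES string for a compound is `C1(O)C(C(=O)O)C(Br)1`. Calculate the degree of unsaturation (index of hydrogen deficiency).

2

Atom tally by fragment:
  cyclopropane ring core → C:3 H:6
  (− 3 ring H displaced by substituents)
  + OH → O:1 H:1
  + COOH → C:1 H:1 O:2
  + Br → Br:1
Element totals:
  C: 4
  H: 5
  Br: 1
  O: 3
Molecular formula: C4H5BrO3.
DoU = (2C + 2 + N − H − X) / 2 = (2·4 + 2 + 0 − 5 − 1) / 2 = 2.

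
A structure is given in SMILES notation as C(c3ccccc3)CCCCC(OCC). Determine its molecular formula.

Atom tally by fragment:
  C6H5CH2 → C:7 H:7
  CH2 → C:1 H:2
  CH2 → C:1 H:2
  CH2 → C:1 H:2
  CH2 → C:1 H:2
  CH2OC2H5 → C:3 H:7 O:1
Element totals:
  C: 14
  H: 22
  O: 1

C14H22O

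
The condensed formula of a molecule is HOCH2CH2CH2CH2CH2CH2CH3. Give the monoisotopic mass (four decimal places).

Atom tally by fragment:
  HOCH2 → C:1 H:3 O:1
  CH2 → C:1 H:2
  CH2 → C:1 H:2
  CH2 → C:1 H:2
  CH2 → C:1 H:2
  CH2 → C:1 H:2
  CH3 → C:1 H:3
Element totals:
  C: 7
  H: 16
  O: 1
Molecular formula: C7H16O.
  M = 7(12.0) + 16(1.007825) + 15.994915
    = 84.000000 + 16.125200 + 15.994915 = 116.120115

116.1201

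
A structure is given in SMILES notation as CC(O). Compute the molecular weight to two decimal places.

46.07 g/mol

Atom tally by fragment:
  CH3 → C:1 H:3
  CH2OH → C:1 H:3 O:1
Element totals:
  C: 2
  H: 6
  O: 1
Molecular formula: C2H6O.
  M = 2(12.011) + 6(1.008) + 15.999
    = 24.022 + 6.048 + 15.999 = 46.069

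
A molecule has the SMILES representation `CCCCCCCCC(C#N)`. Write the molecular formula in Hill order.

Atom tally by fragment:
  CH3 → C:1 H:3
  CH2 → C:1 H:2
  CH2 → C:1 H:2
  CH2 → C:1 H:2
  CH2 → C:1 H:2
  CH2 → C:1 H:2
  CH2 → C:1 H:2
  CH2 → C:1 H:2
  CH2CN → C:2 H:2 N:1
Element totals:
  C: 10
  H: 19
  N: 1

C10H19N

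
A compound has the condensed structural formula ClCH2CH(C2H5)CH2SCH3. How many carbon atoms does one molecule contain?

6

Atom tally by fragment:
  ClCH2 → C:1 H:2 Cl:1
  CH(C2H5) → C:3 H:6
  CH2SCH3 → C:2 H:5 S:1
Element totals:
  C: 6
  H: 13
  Cl: 1
  S: 1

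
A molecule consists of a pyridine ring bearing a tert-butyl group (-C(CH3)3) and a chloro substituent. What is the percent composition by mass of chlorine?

20.90%

Atom tally by fragment:
  pyridine ring core → C:5 H:5 N:1
  (− 2 ring H displaced by substituents)
  + C(CH3)3 → C:4 H:9
  + Cl → Cl:1
Element totals:
  C: 9
  H: 12
  Cl: 1
  N: 1
Molecular formula: C9H12ClN.
Molar mass = 169.652 g/mol.
Mass from Cl: 1 × 35.45 = 35.450 g/mol.
%Cl = 35.450 / 169.652 × 100 = 20.90%.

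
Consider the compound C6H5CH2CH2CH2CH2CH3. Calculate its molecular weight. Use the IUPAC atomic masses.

148.25 g/mol

Element totals:
  C: 11
  H: 16
Molecular formula: C11H16.
  M = 11(12.011) + 16(1.008)
    = 132.121 + 16.128 = 148.249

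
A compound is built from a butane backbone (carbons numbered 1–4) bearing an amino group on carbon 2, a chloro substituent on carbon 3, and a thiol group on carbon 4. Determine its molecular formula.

Atom tally by fragment:
  CH3 → C:1 H:3
  CH(NH2) → C:1 H:3 N:1
  CH(Cl) → C:1 H:1 Cl:1
  CH2SH → C:1 H:3 S:1
Element totals:
  C: 4
  H: 10
  Cl: 1
  N: 1
  S: 1

C4H10ClNS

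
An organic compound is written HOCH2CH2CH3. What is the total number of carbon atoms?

Atom tally by fragment:
  HOCH2 → C:1 H:3 O:1
  CH2 → C:1 H:2
  CH3 → C:1 H:3
Element totals:
  C: 3
  H: 8
  O: 1

3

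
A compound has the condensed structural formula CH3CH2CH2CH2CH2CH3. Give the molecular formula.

C6H14

Element totals:
  C: 6
  H: 14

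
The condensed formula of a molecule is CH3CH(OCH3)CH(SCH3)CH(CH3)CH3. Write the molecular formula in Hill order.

Element totals:
  C: 8
  H: 18
  O: 1
  S: 1

C8H18OS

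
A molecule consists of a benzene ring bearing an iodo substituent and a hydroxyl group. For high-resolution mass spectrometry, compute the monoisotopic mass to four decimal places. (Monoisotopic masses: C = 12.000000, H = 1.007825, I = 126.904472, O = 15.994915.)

219.9385

Atom tally by fragment:
  benzene ring core → C:6 H:6
  (− 2 ring H displaced by substituents)
  + I → I:1
  + OH → O:1 H:1
Element totals:
  C: 6
  H: 5
  I: 1
  O: 1
Molecular formula: C6H5IO.
  M = 6(12.0) + 5(1.007825) + 126.904472 + 15.994915
    = 72.000000 + 5.039125 + 126.904472 + 15.994915 = 219.938512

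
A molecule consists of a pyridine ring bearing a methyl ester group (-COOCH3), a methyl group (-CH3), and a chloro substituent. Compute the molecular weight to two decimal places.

185.61 g/mol

Atom tally by fragment:
  pyridine ring core → C:5 H:5 N:1
  (− 3 ring H displaced by substituents)
  + COOCH3 → C:2 H:3 O:2
  + CH3 → C:1 H:3
  + Cl → Cl:1
Element totals:
  C: 8
  H: 8
  Cl: 1
  N: 1
  O: 2
Molecular formula: C8H8ClNO2.
  M = 8(12.011) + 8(1.008) + 35.45 + 14.007 + 2(15.999)
    = 96.088 + 8.064 + 35.450 + 14.007 + 31.998 = 185.607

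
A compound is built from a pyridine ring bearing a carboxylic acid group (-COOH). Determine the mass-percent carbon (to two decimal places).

Atom tally by fragment:
  pyridine ring core → C:5 H:5 N:1
  (− 1 ring H displaced by substituents)
  + COOH → C:1 H:1 O:2
Element totals:
  C: 6
  H: 5
  N: 1
  O: 2
Molecular formula: C6H5NO2.
Molar mass = 123.111 g/mol.
Mass from C: 6 × 12.011 = 72.066 g/mol.
%C = 72.066 / 123.111 × 100 = 58.54%.

58.54%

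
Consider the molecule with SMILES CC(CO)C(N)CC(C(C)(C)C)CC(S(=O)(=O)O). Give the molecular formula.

Atom tally by fragment:
  CH3 → C:1 H:3
  CH(CH2OH) → C:2 H:4 O:1
  CH(NH2) → C:1 H:3 N:1
  CH2 → C:1 H:2
  CH(C(CH3)3) → C:5 H:10
  CH2 → C:1 H:2
  CH2SO3H → C:1 H:3 S:1 O:3
Element totals:
  C: 12
  H: 27
  N: 1
  O: 4
  S: 1

C12H27NO4S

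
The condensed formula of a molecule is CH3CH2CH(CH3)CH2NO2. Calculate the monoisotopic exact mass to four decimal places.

Atom tally by fragment:
  CH3 → C:1 H:3
  CH2 → C:1 H:2
  CH(CH3) → C:2 H:4
  CH2NO2 → C:1 H:2 N:1 O:2
Element totals:
  C: 5
  H: 11
  N: 1
  O: 2
Molecular formula: C5H11NO2.
  M = 5(12.0) + 11(1.007825) + 14.003074 + 2(15.994915)
    = 60.000000 + 11.086075 + 14.003074 + 31.989830 = 117.078979

117.0790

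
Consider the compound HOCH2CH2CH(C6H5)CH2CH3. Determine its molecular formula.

Element totals:
  C: 11
  H: 16
  O: 1

C11H16O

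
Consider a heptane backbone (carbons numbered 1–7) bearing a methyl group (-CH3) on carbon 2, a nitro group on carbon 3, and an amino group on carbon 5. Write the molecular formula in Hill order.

C8H18N2O2

Atom tally by fragment:
  CH3 → C:1 H:3
  CH(CH3) → C:2 H:4
  CH(NO2) → C:1 H:1 N:1 O:2
  CH2 → C:1 H:2
  CH(NH2) → C:1 H:3 N:1
  CH2 → C:1 H:2
  CH3 → C:1 H:3
Element totals:
  C: 8
  H: 18
  N: 2
  O: 2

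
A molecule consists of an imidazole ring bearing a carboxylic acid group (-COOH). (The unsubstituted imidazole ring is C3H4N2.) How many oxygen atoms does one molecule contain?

2

Atom tally by fragment:
  imidazole ring core → C:3 H:4 N:2
  (− 1 ring H displaced by substituents)
  + COOH → C:1 H:1 O:2
Element totals:
  C: 4
  H: 4
  N: 2
  O: 2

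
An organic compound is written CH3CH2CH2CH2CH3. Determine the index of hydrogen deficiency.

0

Element totals:
  C: 5
  H: 12
Molecular formula: C5H12.
DoU = (2C + 2 + N − H − X) / 2 = (2·5 + 2 + 0 − 12 − 0) / 2 = 0.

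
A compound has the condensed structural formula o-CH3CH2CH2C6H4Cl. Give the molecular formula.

Atom tally by fragment:
  benzene ring core → C:6 H:6
  (− 2 ring H displaced by substituents)
  + CH2CH2CH3 → C:3 H:7
  + Cl → Cl:1
Element totals:
  C: 9
  H: 11
  Cl: 1

C9H11Cl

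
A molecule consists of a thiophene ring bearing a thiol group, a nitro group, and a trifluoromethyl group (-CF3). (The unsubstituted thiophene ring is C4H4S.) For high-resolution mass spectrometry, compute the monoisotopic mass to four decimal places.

Atom tally by fragment:
  thiophene ring core → C:4 H:4 S:1
  (− 3 ring H displaced by substituents)
  + SH → S:1 H:1
  + NO2 → N:1 O:2
  + CF3 → C:1 F:3
Element totals:
  C: 5
  H: 2
  F: 3
  N: 1
  O: 2
  S: 2
Molecular formula: C5H2F3NO2S2.
  M = 5(12.0) + 2(1.007825) + 3(18.998403) + 14.003074 + 2(15.994915) + 2(31.972071)
    = 60.000000 + 2.015650 + 56.995209 + 14.003074 + 31.989830 + 63.944142 = 228.947905

228.9479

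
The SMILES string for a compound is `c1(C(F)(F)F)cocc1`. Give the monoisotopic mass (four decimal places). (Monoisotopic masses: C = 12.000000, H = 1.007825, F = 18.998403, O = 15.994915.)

136.0136

Atom tally by fragment:
  furan ring core → C:4 H:4 O:1
  (− 1 ring H displaced by substituents)
  + CF3 → C:1 F:3
Element totals:
  C: 5
  H: 3
  F: 3
  O: 1
Molecular formula: C5H3F3O.
  M = 5(12.0) + 3(1.007825) + 3(18.998403) + 15.994915
    = 60.000000 + 3.023475 + 56.995209 + 15.994915 = 136.013599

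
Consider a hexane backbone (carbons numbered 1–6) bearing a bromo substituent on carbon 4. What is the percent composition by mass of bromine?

Atom tally by fragment:
  CH3 → C:1 H:3
  CH2 → C:1 H:2
  CH2 → C:1 H:2
  CH(Br) → C:1 H:1 Br:1
  CH2 → C:1 H:2
  CH3 → C:1 H:3
Element totals:
  C: 6
  H: 13
  Br: 1
Molecular formula: C6H13Br.
Molar mass = 165.074 g/mol.
Mass from Br: 1 × 79.904 = 79.904 g/mol.
%Br = 79.904 / 165.074 × 100 = 48.40%.

48.40%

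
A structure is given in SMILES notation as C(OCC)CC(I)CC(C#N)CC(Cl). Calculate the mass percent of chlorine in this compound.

10.76%

Atom tally by fragment:
  C2H5OCH2 → C:3 H:7 O:1
  CH2 → C:1 H:2
  CH(I) → C:1 H:1 I:1
  CH2 → C:1 H:2
  CH(CN) → C:2 H:1 N:1
  CH2 → C:1 H:2
  CH2Cl → C:1 H:2 Cl:1
Element totals:
  C: 10
  H: 17
  Cl: 1
  I: 1
  N: 1
  O: 1
Molecular formula: C10H17ClINO.
Molar mass = 329.606 g/mol.
Mass from Cl: 1 × 35.45 = 35.450 g/mol.
%Cl = 35.450 / 329.606 × 100 = 10.76%.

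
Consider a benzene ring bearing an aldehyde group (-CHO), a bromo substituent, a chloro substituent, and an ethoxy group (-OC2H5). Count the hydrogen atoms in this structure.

Atom tally by fragment:
  benzene ring core → C:6 H:6
  (− 4 ring H displaced by substituents)
  + CHO → C:1 H:1 O:1
  + Br → Br:1
  + Cl → Cl:1
  + OC2H5 → C:2 H:5 O:1
Element totals:
  C: 9
  H: 8
  Br: 1
  Cl: 1
  O: 2

8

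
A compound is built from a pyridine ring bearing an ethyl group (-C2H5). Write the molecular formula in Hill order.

C7H9N

Atom tally by fragment:
  pyridine ring core → C:5 H:5 N:1
  (− 1 ring H displaced by substituents)
  + C2H5 → C:2 H:5
Element totals:
  C: 7
  H: 9
  N: 1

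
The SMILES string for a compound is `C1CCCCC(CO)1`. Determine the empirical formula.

C7H14O

Atom tally by fragment:
  cyclohexane ring core → C:6 H:12
  (− 1 ring H displaced by substituents)
  + CH2OH → C:1 H:3 O:1
Element totals:
  C: 7
  H: 14
  O: 1
Molecular formula: C7H14O.
gcd of subscripts (7, 14, 1) = 1, so the empirical formula equals the molecular formula.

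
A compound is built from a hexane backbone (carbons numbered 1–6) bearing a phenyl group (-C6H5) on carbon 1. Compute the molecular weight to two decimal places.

162.28 g/mol

Atom tally by fragment:
  C6H5CH2 → C:7 H:7
  CH2 → C:1 H:2
  CH2 → C:1 H:2
  CH2 → C:1 H:2
  CH2 → C:1 H:2
  CH3 → C:1 H:3
Element totals:
  C: 12
  H: 18
Molecular formula: C12H18.
  M = 12(12.011) + 18(1.008)
    = 144.132 + 18.144 = 162.276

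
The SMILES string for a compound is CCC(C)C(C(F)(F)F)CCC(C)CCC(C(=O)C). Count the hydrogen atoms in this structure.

Atom tally by fragment:
  CH3 → C:1 H:3
  CH2 → C:1 H:2
  CH(CH3) → C:2 H:4
  CH(CF3) → C:2 H:1 F:3
  CH2 → C:1 H:2
  CH2 → C:1 H:2
  CH(CH3) → C:2 H:4
  CH2 → C:1 H:2
  CH2 → C:1 H:2
  CH2COCH3 → C:3 H:5 O:1
Element totals:
  C: 15
  H: 27
  F: 3
  O: 1

27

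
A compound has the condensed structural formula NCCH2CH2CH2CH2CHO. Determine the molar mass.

Atom tally by fragment:
  NCCH2 → C:2 H:2 N:1
  CH2 → C:1 H:2
  CH2 → C:1 H:2
  CH2CHO → C:2 H:3 O:1
Element totals:
  C: 6
  H: 9
  N: 1
  O: 1
Molecular formula: C6H9NO.
  M = 6(12.011) + 9(1.008) + 14.007 + 15.999
    = 72.066 + 9.072 + 14.007 + 15.999 = 111.144

111.14 g/mol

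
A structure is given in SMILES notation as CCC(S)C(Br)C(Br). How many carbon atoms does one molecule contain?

Atom tally by fragment:
  CH3 → C:1 H:3
  CH2 → C:1 H:2
  CH(SH) → C:1 H:2 S:1
  CH(Br) → C:1 H:1 Br:1
  CH2Br → C:1 H:2 Br:1
Element totals:
  C: 5
  H: 10
  Br: 2
  S: 1

5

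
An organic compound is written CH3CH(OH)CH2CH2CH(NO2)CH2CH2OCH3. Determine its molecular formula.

Atom tally by fragment:
  CH3 → C:1 H:3
  CH(OH) → C:1 H:2 O:1
  CH2 → C:1 H:2
  CH2 → C:1 H:2
  CH(NO2) → C:1 H:1 N:1 O:2
  CH2 → C:1 H:2
  CH2OCH3 → C:2 H:5 O:1
Element totals:
  C: 8
  H: 17
  N: 1
  O: 4

C8H17NO4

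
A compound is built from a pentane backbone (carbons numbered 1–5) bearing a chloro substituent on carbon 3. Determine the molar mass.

Atom tally by fragment:
  CH3 → C:1 H:3
  CH2 → C:1 H:2
  CH(Cl) → C:1 H:1 Cl:1
  CH2 → C:1 H:2
  CH3 → C:1 H:3
Element totals:
  C: 5
  H: 11
  Cl: 1
Molecular formula: C5H11Cl.
  M = 5(12.011) + 11(1.008) + 35.45
    = 60.055 + 11.088 + 35.450 = 106.593

106.59 g/mol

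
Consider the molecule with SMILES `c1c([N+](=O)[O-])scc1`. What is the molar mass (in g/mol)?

129.13 g/mol

Atom tally by fragment:
  thiophene ring core → C:4 H:4 S:1
  (− 1 ring H displaced by substituents)
  + NO2 → N:1 O:2
Element totals:
  C: 4
  H: 3
  N: 1
  O: 2
  S: 1
Molecular formula: C4H3NO2S.
  M = 4(12.011) + 3(1.008) + 14.007 + 2(15.999) + 32.06
    = 48.044 + 3.024 + 14.007 + 31.998 + 32.060 = 129.133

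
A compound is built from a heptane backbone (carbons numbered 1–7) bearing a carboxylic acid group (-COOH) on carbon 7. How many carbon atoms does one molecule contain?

Atom tally by fragment:
  CH3 → C:1 H:3
  CH2 → C:1 H:2
  CH2 → C:1 H:2
  CH2 → C:1 H:2
  CH2 → C:1 H:2
  CH2 → C:1 H:2
  CH2COOH → C:2 H:3 O:2
Element totals:
  C: 8
  H: 16
  O: 2

8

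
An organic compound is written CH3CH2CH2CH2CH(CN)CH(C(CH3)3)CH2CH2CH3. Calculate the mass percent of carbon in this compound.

80.31%

Atom tally by fragment:
  CH3 → C:1 H:3
  CH2 → C:1 H:2
  CH2 → C:1 H:2
  CH2 → C:1 H:2
  CH(CN) → C:2 H:1 N:1
  CH(C(CH3)3) → C:5 H:10
  CH2 → C:1 H:2
  CH2 → C:1 H:2
  CH3 → C:1 H:3
Element totals:
  C: 14
  H: 27
  N: 1
Molecular formula: C14H27N.
Molar mass = 209.377 g/mol.
Mass from C: 14 × 12.011 = 168.154 g/mol.
%C = 168.154 / 209.377 × 100 = 80.31%.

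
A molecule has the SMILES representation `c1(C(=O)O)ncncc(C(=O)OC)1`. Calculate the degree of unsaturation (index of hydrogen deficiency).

Atom tally by fragment:
  pyrimidine ring core → C:4 H:4 N:2
  (− 2 ring H displaced by substituents)
  + COOH → C:1 H:1 O:2
  + COOCH3 → C:2 H:3 O:2
Element totals:
  C: 7
  H: 6
  N: 2
  O: 4
Molecular formula: C7H6N2O4.
DoU = (2C + 2 + N − H − X) / 2 = (2·7 + 2 + 2 − 6 − 0) / 2 = 6.

6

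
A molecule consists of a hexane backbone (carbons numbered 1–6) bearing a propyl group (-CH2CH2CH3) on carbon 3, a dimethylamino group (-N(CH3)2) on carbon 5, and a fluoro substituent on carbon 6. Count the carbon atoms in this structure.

11

Atom tally by fragment:
  CH3 → C:1 H:3
  CH2 → C:1 H:2
  CH(CH2CH2CH3) → C:4 H:8
  CH2 → C:1 H:2
  CH(N(CH3)2) → C:3 H:7 N:1
  CH2F → C:1 H:2 F:1
Element totals:
  C: 11
  H: 24
  F: 1
  N: 1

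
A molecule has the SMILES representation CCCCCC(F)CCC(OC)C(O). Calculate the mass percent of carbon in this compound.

64.04%

Atom tally by fragment:
  CH3 → C:1 H:3
  CH2 → C:1 H:2
  CH2 → C:1 H:2
  CH2 → C:1 H:2
  CH2 → C:1 H:2
  CH(F) → C:1 H:1 F:1
  CH2 → C:1 H:2
  CH2 → C:1 H:2
  CH(OCH3) → C:2 H:4 O:1
  CH2OH → C:1 H:3 O:1
Element totals:
  C: 11
  H: 23
  F: 1
  O: 2
Molecular formula: C11H23FO2.
Molar mass = 206.301 g/mol.
Mass from C: 11 × 12.011 = 132.121 g/mol.
%C = 132.121 / 206.301 × 100 = 64.04%.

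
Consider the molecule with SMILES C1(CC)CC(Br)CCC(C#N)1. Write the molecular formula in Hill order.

C9H14BrN

Atom tally by fragment:
  cyclohexane ring core → C:6 H:12
  (− 3 ring H displaced by substituents)
  + C2H5 → C:2 H:5
  + Br → Br:1
  + CN → C:1 N:1
Element totals:
  C: 9
  H: 14
  Br: 1
  N: 1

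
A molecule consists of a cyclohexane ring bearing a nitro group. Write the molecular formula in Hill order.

Atom tally by fragment:
  cyclohexane ring core → C:6 H:12
  (− 1 ring H displaced by substituents)
  + NO2 → N:1 O:2
Element totals:
  C: 6
  H: 11
  N: 1
  O: 2

C6H11NO2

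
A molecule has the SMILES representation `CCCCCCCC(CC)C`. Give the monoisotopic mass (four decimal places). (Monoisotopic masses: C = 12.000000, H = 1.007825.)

156.1878

Atom tally by fragment:
  CH3 → C:1 H:3
  CH2 → C:1 H:2
  CH2 → C:1 H:2
  CH2 → C:1 H:2
  CH2 → C:1 H:2
  CH2 → C:1 H:2
  CH2 → C:1 H:2
  CH(C2H5) → C:3 H:6
  CH3 → C:1 H:3
Element totals:
  C: 11
  H: 24
Molecular formula: C11H24.
  M = 11(12.0) + 24(1.007825)
    = 132.000000 + 24.187800 = 156.187800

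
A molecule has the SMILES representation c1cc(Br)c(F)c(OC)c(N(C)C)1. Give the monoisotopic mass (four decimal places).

Atom tally by fragment:
  benzene ring core → C:6 H:6
  (− 4 ring H displaced by substituents)
  + Br → Br:1
  + F → F:1
  + OCH3 → C:1 H:3 O:1
  + N(CH3)2 → N:1 C:2 H:6
Element totals:
  C: 9
  H: 11
  Br: 1
  F: 1
  N: 1
  O: 1
Molecular formula: C9H11BrFNO.
  M = 9(12.0) + 11(1.007825) + 78.918338 + 18.998403 + 14.003074 + 15.994915
    = 108.000000 + 11.086075 + 78.918338 + 18.998403 + 14.003074 + 15.994915 = 247.000805

247.0008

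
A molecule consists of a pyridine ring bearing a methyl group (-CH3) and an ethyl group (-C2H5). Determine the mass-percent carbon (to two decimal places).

79.29%

Atom tally by fragment:
  pyridine ring core → C:5 H:5 N:1
  (− 2 ring H displaced by substituents)
  + CH3 → C:1 H:3
  + C2H5 → C:2 H:5
Element totals:
  C: 8
  H: 11
  N: 1
Molecular formula: C8H11N.
Molar mass = 121.183 g/mol.
Mass from C: 8 × 12.011 = 96.088 g/mol.
%C = 96.088 / 121.183 × 100 = 79.29%.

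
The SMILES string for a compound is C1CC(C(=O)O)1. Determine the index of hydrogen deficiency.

Atom tally by fragment:
  cyclopropane ring core → C:3 H:6
  (− 1 ring H displaced by substituents)
  + COOH → C:1 H:1 O:2
Element totals:
  C: 4
  H: 6
  O: 2
Molecular formula: C4H6O2.
DoU = (2C + 2 + N − H − X) / 2 = (2·4 + 2 + 0 − 6 − 0) / 2 = 2.

2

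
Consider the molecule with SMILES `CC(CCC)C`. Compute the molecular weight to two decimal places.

86.18 g/mol

Atom tally by fragment:
  CH3 → C:1 H:3
  CH(CH2CH2CH3) → C:4 H:8
  CH3 → C:1 H:3
Element totals:
  C: 6
  H: 14
Molecular formula: C6H14.
  M = 6(12.011) + 14(1.008)
    = 72.066 + 14.112 = 86.178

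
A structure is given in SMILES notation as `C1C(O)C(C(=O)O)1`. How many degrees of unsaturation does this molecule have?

Atom tally by fragment:
  cyclopropane ring core → C:3 H:6
  (− 2 ring H displaced by substituents)
  + OH → O:1 H:1
  + COOH → C:1 H:1 O:2
Element totals:
  C: 4
  H: 6
  O: 3
Molecular formula: C4H6O3.
DoU = (2C + 2 + N − H − X) / 2 = (2·4 + 2 + 0 − 6 − 0) / 2 = 2.

2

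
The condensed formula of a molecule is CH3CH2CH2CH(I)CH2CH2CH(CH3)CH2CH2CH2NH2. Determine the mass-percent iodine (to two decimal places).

42.70%

Atom tally by fragment:
  CH3 → C:1 H:3
  CH2 → C:1 H:2
  CH2 → C:1 H:2
  CH(I) → C:1 H:1 I:1
  CH2 → C:1 H:2
  CH2 → C:1 H:2
  CH(CH3) → C:2 H:4
  CH2 → C:1 H:2
  CH2 → C:1 H:2
  CH2NH2 → C:1 H:4 N:1
Element totals:
  C: 11
  H: 24
  I: 1
  N: 1
Molecular formula: C11H24IN.
Molar mass = 297.224 g/mol.
Mass from I: 1 × 126.904 = 126.904 g/mol.
%I = 126.904 / 297.224 × 100 = 42.70%.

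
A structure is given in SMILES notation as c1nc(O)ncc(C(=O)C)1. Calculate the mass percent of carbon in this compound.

52.17%

Atom tally by fragment:
  pyrimidine ring core → C:4 H:4 N:2
  (− 2 ring H displaced by substituents)
  + OH → O:1 H:1
  + COCH3 → C:2 H:3 O:1
Element totals:
  C: 6
  H: 6
  N: 2
  O: 2
Molecular formula: C6H6N2O2.
Molar mass = 138.126 g/mol.
Mass from C: 6 × 12.011 = 72.066 g/mol.
%C = 72.066 / 138.126 × 100 = 52.17%.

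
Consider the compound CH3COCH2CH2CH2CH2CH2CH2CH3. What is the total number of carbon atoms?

Element totals:
  C: 9
  H: 18
  O: 1

9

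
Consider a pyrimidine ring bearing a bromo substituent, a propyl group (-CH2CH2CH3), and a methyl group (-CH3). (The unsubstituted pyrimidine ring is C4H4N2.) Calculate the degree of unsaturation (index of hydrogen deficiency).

Atom tally by fragment:
  pyrimidine ring core → C:4 H:4 N:2
  (− 3 ring H displaced by substituents)
  + Br → Br:1
  + CH2CH2CH3 → C:3 H:7
  + CH3 → C:1 H:3
Element totals:
  C: 8
  H: 11
  Br: 1
  N: 2
Molecular formula: C8H11BrN2.
DoU = (2C + 2 + N − H − X) / 2 = (2·8 + 2 + 2 − 11 − 1) / 2 = 4.

4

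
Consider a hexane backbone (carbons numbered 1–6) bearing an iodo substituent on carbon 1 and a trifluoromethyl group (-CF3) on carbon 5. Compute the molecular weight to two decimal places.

Atom tally by fragment:
  ICH2 → C:1 H:2 I:1
  CH2 → C:1 H:2
  CH2 → C:1 H:2
  CH2 → C:1 H:2
  CH(CF3) → C:2 H:1 F:3
  CH3 → C:1 H:3
Element totals:
  C: 7
  H: 12
  F: 3
  I: 1
Molecular formula: C7H12F3I.
  M = 7(12.011) + 12(1.008) + 3(18.998) + 126.904
    = 84.077 + 12.096 + 56.994 + 126.904 = 280.071

280.07 g/mol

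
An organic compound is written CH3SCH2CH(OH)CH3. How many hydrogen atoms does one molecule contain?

Element totals:
  C: 4
  H: 10
  O: 1
  S: 1

10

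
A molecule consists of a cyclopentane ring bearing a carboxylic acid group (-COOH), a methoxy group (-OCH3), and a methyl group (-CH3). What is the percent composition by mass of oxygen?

Atom tally by fragment:
  cyclopentane ring core → C:5 H:10
  (− 3 ring H displaced by substituents)
  + COOH → C:1 H:1 O:2
  + OCH3 → C:1 H:3 O:1
  + CH3 → C:1 H:3
Element totals:
  C: 8
  H: 14
  O: 3
Molecular formula: C8H14O3.
Molar mass = 158.197 g/mol.
Mass from O: 3 × 15.999 = 47.997 g/mol.
%O = 47.997 / 158.197 × 100 = 30.34%.

30.34%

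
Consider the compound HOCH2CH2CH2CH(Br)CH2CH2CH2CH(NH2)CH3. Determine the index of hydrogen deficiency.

Atom tally by fragment:
  HOCH2CH2 → C:2 H:5 O:1
  CH2 → C:1 H:2
  CH(Br) → C:1 H:1 Br:1
  CH2 → C:1 H:2
  CH2 → C:1 H:2
  CH2 → C:1 H:2
  CH(NH2) → C:1 H:3 N:1
  CH3 → C:1 H:3
Element totals:
  C: 9
  H: 20
  Br: 1
  N: 1
  O: 1
Molecular formula: C9H20BrNO.
DoU = (2C + 2 + N − H − X) / 2 = (2·9 + 2 + 1 − 20 − 1) / 2 = 0.

0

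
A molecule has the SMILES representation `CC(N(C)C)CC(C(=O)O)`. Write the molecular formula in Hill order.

Atom tally by fragment:
  CH3 → C:1 H:3
  CH(N(CH3)2) → C:3 H:7 N:1
  CH2 → C:1 H:2
  CH2COOH → C:2 H:3 O:2
Element totals:
  C: 7
  H: 15
  N: 1
  O: 2

C7H15NO2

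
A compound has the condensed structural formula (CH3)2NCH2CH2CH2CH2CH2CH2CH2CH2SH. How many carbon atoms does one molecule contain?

Atom tally by fragment:
  (CH3)2NCH2 → C:3 H:8 N:1
  CH2 → C:1 H:2
  CH2 → C:1 H:2
  CH2 → C:1 H:2
  CH2 → C:1 H:2
  CH2 → C:1 H:2
  CH2 → C:1 H:2
  CH2SH → C:1 H:3 S:1
Element totals:
  C: 10
  H: 23
  N: 1
  S: 1

10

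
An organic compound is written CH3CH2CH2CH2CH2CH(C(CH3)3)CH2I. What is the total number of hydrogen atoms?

23

Element totals:
  C: 11
  H: 23
  I: 1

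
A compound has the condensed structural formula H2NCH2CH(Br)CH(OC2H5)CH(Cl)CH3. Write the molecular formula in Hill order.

C7H15BrClNO

Atom tally by fragment:
  H2NCH2 → C:1 H:4 N:1
  CH(Br) → C:1 H:1 Br:1
  CH(OC2H5) → C:3 H:6 O:1
  CH(Cl) → C:1 H:1 Cl:1
  CH3 → C:1 H:3
Element totals:
  C: 7
  H: 15
  Br: 1
  Cl: 1
  N: 1
  O: 1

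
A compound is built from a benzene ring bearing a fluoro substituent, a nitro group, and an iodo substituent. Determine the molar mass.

Atom tally by fragment:
  benzene ring core → C:6 H:6
  (− 3 ring H displaced by substituents)
  + F → F:1
  + NO2 → N:1 O:2
  + I → I:1
Element totals:
  C: 6
  H: 3
  F: 1
  I: 1
  N: 1
  O: 2
Molecular formula: C6H3FINO2.
  M = 6(12.011) + 3(1.008) + 18.998 + 126.904 + 14.007 + 2(15.999)
    = 72.066 + 3.024 + 18.998 + 126.904 + 14.007 + 31.998 = 266.997

267.00 g/mol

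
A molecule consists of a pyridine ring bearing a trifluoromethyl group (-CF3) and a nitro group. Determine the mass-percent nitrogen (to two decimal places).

Atom tally by fragment:
  pyridine ring core → C:5 H:5 N:1
  (− 2 ring H displaced by substituents)
  + CF3 → C:1 F:3
  + NO2 → N:1 O:2
Element totals:
  C: 6
  H: 3
  F: 3
  N: 2
  O: 2
Molecular formula: C6H3F3N2O2.
Molar mass = 192.096 g/mol.
Mass from N: 2 × 14.007 = 28.014 g/mol.
%N = 28.014 / 192.096 × 100 = 14.58%.

14.58%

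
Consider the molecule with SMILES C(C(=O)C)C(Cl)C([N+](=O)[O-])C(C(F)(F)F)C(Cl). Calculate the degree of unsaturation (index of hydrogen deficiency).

2

Atom tally by fragment:
  CH3COCH2 → C:3 H:5 O:1
  CH(Cl) → C:1 H:1 Cl:1
  CH(NO2) → C:1 H:1 N:1 O:2
  CH(CF3) → C:2 H:1 F:3
  CH2Cl → C:1 H:2 Cl:1
Element totals:
  C: 8
  H: 10
  Cl: 2
  F: 3
  N: 1
  O: 3
Molecular formula: C8H10Cl2F3NO3.
DoU = (2C + 2 + N − H − X) / 2 = (2·8 + 2 + 1 − 10 − 5) / 2 = 2.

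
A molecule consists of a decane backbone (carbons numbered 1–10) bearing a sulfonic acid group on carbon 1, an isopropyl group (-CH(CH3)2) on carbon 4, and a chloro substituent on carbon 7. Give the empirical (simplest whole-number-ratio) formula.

C13H27ClO3S

Atom tally by fragment:
  HO3SCH2 → C:1 H:3 S:1 O:3
  CH2 → C:1 H:2
  CH2 → C:1 H:2
  CH(CH(CH3)2) → C:4 H:8
  CH2 → C:1 H:2
  CH2 → C:1 H:2
  CH(Cl) → C:1 H:1 Cl:1
  CH2 → C:1 H:2
  CH2 → C:1 H:2
  CH3 → C:1 H:3
Element totals:
  C: 13
  H: 27
  Cl: 1
  O: 3
  S: 1
Molecular formula: C13H27ClO3S.
gcd of subscripts (13, 1, 27, 3, 1) = 1, so the empirical formula equals the molecular formula.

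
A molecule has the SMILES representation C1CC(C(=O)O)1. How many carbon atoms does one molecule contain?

4

Atom tally by fragment:
  cyclopropane ring core → C:3 H:6
  (− 1 ring H displaced by substituents)
  + COOH → C:1 H:1 O:2
Element totals:
  C: 4
  H: 6
  O: 2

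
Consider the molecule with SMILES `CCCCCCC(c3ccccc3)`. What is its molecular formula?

C13H20

Atom tally by fragment:
  CH3 → C:1 H:3
  CH2 → C:1 H:2
  CH2 → C:1 H:2
  CH2 → C:1 H:2
  CH2 → C:1 H:2
  CH2 → C:1 H:2
  CH2C6H5 → C:7 H:7
Element totals:
  C: 13
  H: 20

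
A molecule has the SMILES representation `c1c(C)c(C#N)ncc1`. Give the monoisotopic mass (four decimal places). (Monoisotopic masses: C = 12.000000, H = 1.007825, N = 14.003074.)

118.0531

Atom tally by fragment:
  pyridine ring core → C:5 H:5 N:1
  (− 2 ring H displaced by substituents)
  + CH3 → C:1 H:3
  + CN → C:1 N:1
Element totals:
  C: 7
  H: 6
  N: 2
Molecular formula: C7H6N2.
  M = 7(12.0) + 6(1.007825) + 2(14.003074)
    = 84.000000 + 6.046950 + 28.006148 = 118.053098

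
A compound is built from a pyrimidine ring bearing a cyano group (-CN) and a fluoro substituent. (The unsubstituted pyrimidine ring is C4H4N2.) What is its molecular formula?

C5H2FN3

Atom tally by fragment:
  pyrimidine ring core → C:4 H:4 N:2
  (− 2 ring H displaced by substituents)
  + CN → C:1 N:1
  + F → F:1
Element totals:
  C: 5
  H: 2
  F: 1
  N: 3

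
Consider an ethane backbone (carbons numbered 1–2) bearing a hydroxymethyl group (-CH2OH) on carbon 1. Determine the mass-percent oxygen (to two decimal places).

Atom tally by fragment:
  HOCH2CH2 → C:2 H:5 O:1
  CH3 → C:1 H:3
Element totals:
  C: 3
  H: 8
  O: 1
Molecular formula: C3H8O.
Molar mass = 60.096 g/mol.
Mass from O: 1 × 15.999 = 15.999 g/mol.
%O = 15.999 / 60.096 × 100 = 26.62%.

26.62%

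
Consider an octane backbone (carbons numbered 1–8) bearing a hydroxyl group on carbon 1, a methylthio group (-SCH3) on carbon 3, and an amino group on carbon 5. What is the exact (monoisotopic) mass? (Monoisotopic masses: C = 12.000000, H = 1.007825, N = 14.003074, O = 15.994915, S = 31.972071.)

Atom tally by fragment:
  HOCH2 → C:1 H:3 O:1
  CH2 → C:1 H:2
  CH(SCH3) → C:2 H:4 S:1
  CH2 → C:1 H:2
  CH(NH2) → C:1 H:3 N:1
  CH2 → C:1 H:2
  CH2 → C:1 H:2
  CH3 → C:1 H:3
Element totals:
  C: 9
  H: 21
  N: 1
  O: 1
  S: 1
Molecular formula: C9H21NOS.
  M = 9(12.0) + 21(1.007825) + 14.003074 + 15.994915 + 31.972071
    = 108.000000 + 21.164325 + 14.003074 + 15.994915 + 31.972071 = 191.134385

191.1344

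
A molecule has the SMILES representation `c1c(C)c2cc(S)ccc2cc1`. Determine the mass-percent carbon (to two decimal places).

75.82%

Atom tally by fragment:
  naphthalene ring system core → C:10 H:8
  (− 2 ring H displaced by substituents)
  + CH3 → C:1 H:3
  + SH → S:1 H:1
Element totals:
  C: 11
  H: 10
  S: 1
Molecular formula: C11H10S.
Molar mass = 174.261 g/mol.
Mass from C: 11 × 12.011 = 132.121 g/mol.
%C = 132.121 / 174.261 × 100 = 75.82%.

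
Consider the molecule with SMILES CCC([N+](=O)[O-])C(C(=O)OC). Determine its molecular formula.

C6H11NO4

Atom tally by fragment:
  CH3 → C:1 H:3
  CH2 → C:1 H:2
  CH(NO2) → C:1 H:1 N:1 O:2
  CH2COOCH3 → C:3 H:5 O:2
Element totals:
  C: 6
  H: 11
  N: 1
  O: 4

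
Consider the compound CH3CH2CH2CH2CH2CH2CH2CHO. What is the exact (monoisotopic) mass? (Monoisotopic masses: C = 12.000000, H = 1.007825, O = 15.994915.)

Atom tally by fragment:
  CH3 → C:1 H:3
  CH2 → C:1 H:2
  CH2 → C:1 H:2
  CH2 → C:1 H:2
  CH2 → C:1 H:2
  CH2 → C:1 H:2
  CH2CHO → C:2 H:3 O:1
Element totals:
  C: 8
  H: 16
  O: 1
Molecular formula: C8H16O.
  M = 8(12.0) + 16(1.007825) + 15.994915
    = 96.000000 + 16.125200 + 15.994915 = 128.120115

128.1201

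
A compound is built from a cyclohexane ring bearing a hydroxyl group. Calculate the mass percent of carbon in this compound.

Atom tally by fragment:
  cyclohexane ring core → C:6 H:12
  (− 1 ring H displaced by substituents)
  + OH → O:1 H:1
Element totals:
  C: 6
  H: 12
  O: 1
Molecular formula: C6H12O.
Molar mass = 100.161 g/mol.
Mass from C: 6 × 12.011 = 72.066 g/mol.
%C = 72.066 / 100.161 × 100 = 71.95%.

71.95%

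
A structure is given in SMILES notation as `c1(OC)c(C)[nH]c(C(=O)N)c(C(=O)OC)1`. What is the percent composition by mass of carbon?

Atom tally by fragment:
  pyrrole ring core → C:4 H:5 N:1
  (− 4 ring H displaced by substituents)
  + OCH3 → C:1 H:3 O:1
  + CH3 → C:1 H:3
  + CONH2 → C:1 H:2 O:1 N:1
  + COOCH3 → C:2 H:3 O:2
Element totals:
  C: 9
  H: 12
  N: 2
  O: 4
Molecular formula: C9H12N2O4.
Molar mass = 212.205 g/mol.
Mass from C: 9 × 12.011 = 108.099 g/mol.
%C = 108.099 / 212.205 × 100 = 50.94%.

50.94%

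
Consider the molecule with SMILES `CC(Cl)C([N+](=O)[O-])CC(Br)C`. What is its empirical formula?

C6H11BrClNO2

Atom tally by fragment:
  CH3 → C:1 H:3
  CH(Cl) → C:1 H:1 Cl:1
  CH(NO2) → C:1 H:1 N:1 O:2
  CH2 → C:1 H:2
  CH(Br) → C:1 H:1 Br:1
  CH3 → C:1 H:3
Element totals:
  C: 6
  H: 11
  Br: 1
  Cl: 1
  N: 1
  O: 2
Molecular formula: C6H11BrClNO2.
gcd of subscripts (1, 6, 1, 11, 1, 2) = 1, so the empirical formula equals the molecular formula.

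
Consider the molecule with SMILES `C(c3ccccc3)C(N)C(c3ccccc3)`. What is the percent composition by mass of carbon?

Atom tally by fragment:
  C6H5CH2 → C:7 H:7
  CH(NH2) → C:1 H:3 N:1
  CH2C6H5 → C:7 H:7
Element totals:
  C: 15
  H: 17
  N: 1
Molecular formula: C15H17N.
Molar mass = 211.308 g/mol.
Mass from C: 15 × 12.011 = 180.165 g/mol.
%C = 180.165 / 211.308 × 100 = 85.26%.

85.26%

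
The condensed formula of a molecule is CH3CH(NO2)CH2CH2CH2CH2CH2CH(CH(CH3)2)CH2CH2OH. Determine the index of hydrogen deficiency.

Atom tally by fragment:
  CH3 → C:1 H:3
  CH(NO2) → C:1 H:1 N:1 O:2
  CH2 → C:1 H:2
  CH2 → C:1 H:2
  CH2 → C:1 H:2
  CH2 → C:1 H:2
  CH2 → C:1 H:2
  CH(CH(CH3)2) → C:4 H:8
  CH2CH2OH → C:2 H:5 O:1
Element totals:
  C: 13
  H: 27
  N: 1
  O: 3
Molecular formula: C13H27NO3.
DoU = (2C + 2 + N − H − X) / 2 = (2·13 + 2 + 1 − 27 − 0) / 2 = 1.

1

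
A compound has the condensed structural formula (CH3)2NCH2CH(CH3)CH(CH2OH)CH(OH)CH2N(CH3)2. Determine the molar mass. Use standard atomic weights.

218.34 g/mol

Element totals:
  C: 11
  H: 26
  N: 2
  O: 2
Molecular formula: C11H26N2O2.
  M = 11(12.011) + 26(1.008) + 2(14.007) + 2(15.999)
    = 132.121 + 26.208 + 28.014 + 31.998 = 218.341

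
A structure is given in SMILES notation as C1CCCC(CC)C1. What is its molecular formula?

Atom tally by fragment:
  cyclohexane ring core → C:6 H:12
  (− 1 ring H displaced by substituents)
  + C2H5 → C:2 H:5
Element totals:
  C: 8
  H: 16

C8H16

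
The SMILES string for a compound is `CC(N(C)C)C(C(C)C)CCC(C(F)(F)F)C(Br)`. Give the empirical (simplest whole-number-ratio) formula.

C13H25BrF3N

Atom tally by fragment:
  CH3 → C:1 H:3
  CH(N(CH3)2) → C:3 H:7 N:1
  CH(CH(CH3)2) → C:4 H:8
  CH2 → C:1 H:2
  CH2 → C:1 H:2
  CH(CF3) → C:2 H:1 F:3
  CH2Br → C:1 H:2 Br:1
Element totals:
  C: 13
  H: 25
  Br: 1
  F: 3
  N: 1
Molecular formula: C13H25BrF3N.
gcd of subscripts (1, 13, 3, 25, 1) = 1, so the empirical formula equals the molecular formula.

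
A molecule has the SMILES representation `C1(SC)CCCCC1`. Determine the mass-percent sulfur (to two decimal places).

Atom tally by fragment:
  cyclohexane ring core → C:6 H:12
  (− 1 ring H displaced by substituents)
  + SCH3 → C:1 H:3 S:1
Element totals:
  C: 7
  H: 14
  S: 1
Molecular formula: C7H14S.
Molar mass = 130.249 g/mol.
Mass from S: 1 × 32.06 = 32.060 g/mol.
%S = 32.060 / 130.249 × 100 = 24.61%.

24.61%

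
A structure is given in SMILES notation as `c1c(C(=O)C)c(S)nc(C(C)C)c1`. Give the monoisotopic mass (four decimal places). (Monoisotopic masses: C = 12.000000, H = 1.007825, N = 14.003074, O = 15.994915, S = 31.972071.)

195.0718

Atom tally by fragment:
  pyridine ring core → C:5 H:5 N:1
  (− 3 ring H displaced by substituents)
  + COCH3 → C:2 H:3 O:1
  + SH → S:1 H:1
  + CH(CH3)2 → C:3 H:7
Element totals:
  C: 10
  H: 13
  N: 1
  O: 1
  S: 1
Molecular formula: C10H13NOS.
  M = 10(12.0) + 13(1.007825) + 14.003074 + 15.994915 + 31.972071
    = 120.000000 + 13.101725 + 14.003074 + 15.994915 + 31.972071 = 195.071785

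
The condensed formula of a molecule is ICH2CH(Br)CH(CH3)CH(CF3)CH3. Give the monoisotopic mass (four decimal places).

357.9041

Atom tally by fragment:
  ICH2 → C:1 H:2 I:1
  CH(Br) → C:1 H:1 Br:1
  CH(CH3) → C:2 H:4
  CH(CF3) → C:2 H:1 F:3
  CH3 → C:1 H:3
Element totals:
  C: 7
  H: 11
  Br: 1
  F: 3
  I: 1
Molecular formula: C7H11BrF3I.
  M = 7(12.0) + 11(1.007825) + 78.918338 + 3(18.998403) + 126.904472
    = 84.000000 + 11.086075 + 78.918338 + 56.995209 + 126.904472 = 357.904094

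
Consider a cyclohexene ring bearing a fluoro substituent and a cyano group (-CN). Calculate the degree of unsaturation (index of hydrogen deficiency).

4

Atom tally by fragment:
  cyclohexene ring core → C:6 H:10
  (− 2 ring H displaced by substituents)
  + F → F:1
  + CN → C:1 N:1
Element totals:
  C: 7
  H: 8
  F: 1
  N: 1
Molecular formula: C7H8FN.
DoU = (2C + 2 + N − H − X) / 2 = (2·7 + 2 + 1 − 8 − 1) / 2 = 4.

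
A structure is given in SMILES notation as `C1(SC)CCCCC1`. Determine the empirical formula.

Atom tally by fragment:
  cyclohexane ring core → C:6 H:12
  (− 1 ring H displaced by substituents)
  + SCH3 → C:1 H:3 S:1
Element totals:
  C: 7
  H: 14
  S: 1
Molecular formula: C7H14S.
gcd of subscripts (7, 14, 1) = 1, so the empirical formula equals the molecular formula.

C7H14S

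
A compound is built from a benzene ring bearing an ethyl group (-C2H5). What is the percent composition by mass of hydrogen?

9.49%

Atom tally by fragment:
  benzene ring core → C:6 H:6
  (− 1 ring H displaced by substituents)
  + C2H5 → C:2 H:5
Element totals:
  C: 8
  H: 10
Molecular formula: C8H10.
Molar mass = 106.168 g/mol.
Mass from H: 10 × 1.008 = 10.080 g/mol.
%H = 10.080 / 106.168 × 100 = 9.49%.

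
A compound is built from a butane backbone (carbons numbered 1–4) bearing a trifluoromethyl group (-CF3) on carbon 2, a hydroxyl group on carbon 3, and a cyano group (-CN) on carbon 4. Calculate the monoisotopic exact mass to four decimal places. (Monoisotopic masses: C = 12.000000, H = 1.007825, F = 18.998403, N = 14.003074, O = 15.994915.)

167.0558

Atom tally by fragment:
  CH3 → C:1 H:3
  CH(CF3) → C:2 H:1 F:3
  CH(OH) → C:1 H:2 O:1
  CH2CN → C:2 H:2 N:1
Element totals:
  C: 6
  H: 8
  F: 3
  N: 1
  O: 1
Molecular formula: C6H8F3NO.
  M = 6(12.0) + 8(1.007825) + 3(18.998403) + 14.003074 + 15.994915
    = 72.000000 + 8.062600 + 56.995209 + 14.003074 + 15.994915 = 167.055798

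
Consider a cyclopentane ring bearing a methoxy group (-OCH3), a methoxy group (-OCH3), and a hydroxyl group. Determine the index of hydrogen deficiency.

1

Atom tally by fragment:
  cyclopentane ring core → C:5 H:10
  (− 3 ring H displaced by substituents)
  + OCH3 → C:1 H:3 O:1
  + OCH3 → C:1 H:3 O:1
  + OH → O:1 H:1
Element totals:
  C: 7
  H: 14
  O: 3
Molecular formula: C7H14O3.
DoU = (2C + 2 + N − H − X) / 2 = (2·7 + 2 + 0 − 14 − 0) / 2 = 1.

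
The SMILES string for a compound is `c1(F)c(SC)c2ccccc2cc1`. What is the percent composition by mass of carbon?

Atom tally by fragment:
  naphthalene ring system core → C:10 H:8
  (− 2 ring H displaced by substituents)
  + F → F:1
  + SCH3 → C:1 H:3 S:1
Element totals:
  C: 11
  H: 9
  F: 1
  S: 1
Molecular formula: C11H9FS.
Molar mass = 192.251 g/mol.
Mass from C: 11 × 12.011 = 132.121 g/mol.
%C = 132.121 / 192.251 × 100 = 68.72%.

68.72%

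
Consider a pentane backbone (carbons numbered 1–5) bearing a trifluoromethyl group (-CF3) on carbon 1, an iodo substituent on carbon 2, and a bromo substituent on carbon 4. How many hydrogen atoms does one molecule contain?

Atom tally by fragment:
  F3CCH2 → C:2 H:2 F:3
  CH(I) → C:1 H:1 I:1
  CH2 → C:1 H:2
  CH(Br) → C:1 H:1 Br:1
  CH3 → C:1 H:3
Element totals:
  C: 6
  H: 9
  Br: 1
  F: 3
  I: 1

9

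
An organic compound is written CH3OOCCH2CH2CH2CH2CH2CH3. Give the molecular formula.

C8H16O2

Atom tally by fragment:
  CH3OOCCH2 → C:3 H:5 O:2
  CH2 → C:1 H:2
  CH2 → C:1 H:2
  CH2 → C:1 H:2
  CH2 → C:1 H:2
  CH3 → C:1 H:3
Element totals:
  C: 8
  H: 16
  O: 2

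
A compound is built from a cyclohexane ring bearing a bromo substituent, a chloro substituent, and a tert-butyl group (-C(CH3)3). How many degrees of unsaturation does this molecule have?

Atom tally by fragment:
  cyclohexane ring core → C:6 H:12
  (− 3 ring H displaced by substituents)
  + Br → Br:1
  + Cl → Cl:1
  + C(CH3)3 → C:4 H:9
Element totals:
  C: 10
  H: 18
  Br: 1
  Cl: 1
Molecular formula: C10H18BrCl.
DoU = (2C + 2 + N − H − X) / 2 = (2·10 + 2 + 0 − 18 − 2) / 2 = 1.

1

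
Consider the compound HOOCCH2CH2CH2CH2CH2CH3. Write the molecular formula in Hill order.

Atom tally by fragment:
  HOOCCH2 → C:2 H:3 O:2
  CH2 → C:1 H:2
  CH2 → C:1 H:2
  CH2 → C:1 H:2
  CH2 → C:1 H:2
  CH3 → C:1 H:3
Element totals:
  C: 7
  H: 14
  O: 2

C7H14O2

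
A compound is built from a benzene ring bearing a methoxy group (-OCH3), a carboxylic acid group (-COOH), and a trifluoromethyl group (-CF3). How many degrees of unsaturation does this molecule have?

5

Atom tally by fragment:
  benzene ring core → C:6 H:6
  (− 3 ring H displaced by substituents)
  + OCH3 → C:1 H:3 O:1
  + COOH → C:1 H:1 O:2
  + CF3 → C:1 F:3
Element totals:
  C: 9
  H: 7
  F: 3
  O: 3
Molecular formula: C9H7F3O3.
DoU = (2C + 2 + N − H − X) / 2 = (2·9 + 2 + 0 − 7 − 3) / 2 = 5.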